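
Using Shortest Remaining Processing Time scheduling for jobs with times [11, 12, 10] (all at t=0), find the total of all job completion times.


Since all jobs arrive at t=0, SRPT equals SPT ordering.
SPT order: [10, 11, 12]
Completion times:
  Job 1: p=10, C=10
  Job 2: p=11, C=21
  Job 3: p=12, C=33
Total completion time = 10 + 21 + 33 = 64

64


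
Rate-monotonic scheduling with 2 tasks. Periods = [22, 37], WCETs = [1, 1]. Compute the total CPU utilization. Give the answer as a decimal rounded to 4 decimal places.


Compute individual utilizations (exact fractions):
  Task 1: C/T = 1/22 (approx. 0.0455)
  Task 2: C/T = 1/37 (approx. 0.027)
Total utilization U = 1/22 + 1/37 = 59/814
Rounded to 4 decimal places: U = 0.0725
RM (Liu & Layland) bound for 2 tasks = 0.828427; compare with U = 59/814 (approx. 0.072482)
U <= bound, so schedulable by RM sufficient condition.

0.0725


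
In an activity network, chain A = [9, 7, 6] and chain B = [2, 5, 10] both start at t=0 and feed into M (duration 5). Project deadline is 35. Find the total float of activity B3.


Forward pass: ES(B3) = sum of predecessors on chain B = 7
EF = ES + duration = 7 + 10 = 17
Backward pass: LF(M) = deadline = 35; LS(M) = 35 - 5 = 30
LF(B3) = LS(M) - sum(successors on chain B) = 30 - 0 = 30
LS = LF - duration = 30 - 10 = 20
Total float = LS - ES = 20 - 7 = 13

13


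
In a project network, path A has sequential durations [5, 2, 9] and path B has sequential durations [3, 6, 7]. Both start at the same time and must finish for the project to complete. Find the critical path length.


Path A total = 5 + 2 + 9 = 16
Path B total = 3 + 6 + 7 = 16
Critical path = longest path = max(16, 16) = 16

16


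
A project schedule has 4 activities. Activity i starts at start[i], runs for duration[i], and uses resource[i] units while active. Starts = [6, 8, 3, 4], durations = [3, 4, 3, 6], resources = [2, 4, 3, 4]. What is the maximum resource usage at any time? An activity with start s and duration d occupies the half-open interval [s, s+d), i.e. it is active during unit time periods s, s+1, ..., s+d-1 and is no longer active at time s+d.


Each activity i is active on [start_i, start_i + duration_i).
Compute total resource usage per time slot:
  t=0: active resources = [], total = 0
  t=1: active resources = [], total = 0
  t=2: active resources = [], total = 0
  t=3: active resources = [3], total = 3
  t=4: active resources = [3, 4], total = 7
  t=5: active resources = [3, 4], total = 7
  t=6: active resources = [2, 4], total = 6
  t=7: active resources = [2, 4], total = 6
  t=8: active resources = [2, 4, 4], total = 10
  t=9: active resources = [4, 4], total = 8
  t=10: active resources = [4], total = 4
  t=11: active resources = [4], total = 4
Peak resource demand = 10

10


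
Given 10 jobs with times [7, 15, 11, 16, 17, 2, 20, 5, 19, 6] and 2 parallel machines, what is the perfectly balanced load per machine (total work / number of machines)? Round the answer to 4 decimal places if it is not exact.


Total processing time = 7 + 15 + 11 + 16 + 17 + 2 + 20 + 5 + 19 + 6 = 118
Number of machines = 2
Ideal balanced load = 118 / 2 = 59.0

59.0


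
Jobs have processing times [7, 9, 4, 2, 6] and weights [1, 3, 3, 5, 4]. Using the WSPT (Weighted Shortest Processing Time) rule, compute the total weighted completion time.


Compute p/w ratios and sort ascending (WSPT): [(2, 5), (4, 3), (6, 4), (9, 3), (7, 1)]
Compute weighted completion times:
  Job (p=2,w=5): C=2, w*C=5*2=10
  Job (p=4,w=3): C=6, w*C=3*6=18
  Job (p=6,w=4): C=12, w*C=4*12=48
  Job (p=9,w=3): C=21, w*C=3*21=63
  Job (p=7,w=1): C=28, w*C=1*28=28
Total weighted completion time = 167

167


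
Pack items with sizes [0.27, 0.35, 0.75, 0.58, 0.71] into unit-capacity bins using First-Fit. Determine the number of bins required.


Place items sequentially using First-Fit:
  Item 0.27 -> new Bin 1
  Item 0.35 -> Bin 1 (now 0.62)
  Item 0.75 -> new Bin 2
  Item 0.58 -> new Bin 3
  Item 0.71 -> new Bin 4
Total bins used = 4

4


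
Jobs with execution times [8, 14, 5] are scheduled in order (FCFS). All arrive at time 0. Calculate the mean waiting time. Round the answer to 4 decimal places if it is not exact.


FCFS order (as given): [8, 14, 5]
Waiting times:
  Job 1: wait = 0
  Job 2: wait = 8
  Job 3: wait = 22
Sum of waiting times = 30
Average waiting time = 30/3 = 10.0

10.0


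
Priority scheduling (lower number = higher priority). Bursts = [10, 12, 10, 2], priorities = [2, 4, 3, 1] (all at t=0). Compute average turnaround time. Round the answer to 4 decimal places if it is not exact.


Sort by priority (ascending = highest first):
Order: [(1, 2), (2, 10), (3, 10), (4, 12)]
Completion times:
  Priority 1, burst=2, C=2
  Priority 2, burst=10, C=12
  Priority 3, burst=10, C=22
  Priority 4, burst=12, C=34
Average turnaround = 70/4 = 17.5

17.5


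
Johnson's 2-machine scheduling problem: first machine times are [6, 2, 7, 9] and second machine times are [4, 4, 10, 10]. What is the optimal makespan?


Apply Johnson's rule:
  Group 1 (a <= b): [(2, 2, 4), (3, 7, 10), (4, 9, 10)]
  Group 2 (a > b): [(1, 6, 4)]
Optimal job order: [2, 3, 4, 1]
Schedule:
  Job 2: M1 done at 2, M2 done at 6
  Job 3: M1 done at 9, M2 done at 19
  Job 4: M1 done at 18, M2 done at 29
  Job 1: M1 done at 24, M2 done at 33
Makespan = 33

33


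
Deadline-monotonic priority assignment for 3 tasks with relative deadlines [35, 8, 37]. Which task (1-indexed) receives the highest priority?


Sort tasks by relative deadline (ascending):
  Task 2: deadline = 8
  Task 1: deadline = 35
  Task 3: deadline = 37
Priority order (highest first): [2, 1, 3]
Highest priority task = 2

2


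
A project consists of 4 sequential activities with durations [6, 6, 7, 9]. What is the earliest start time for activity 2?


Activity 2 starts after activities 1 through 1 complete.
Predecessor durations: [6]
ES = 6 = 6

6


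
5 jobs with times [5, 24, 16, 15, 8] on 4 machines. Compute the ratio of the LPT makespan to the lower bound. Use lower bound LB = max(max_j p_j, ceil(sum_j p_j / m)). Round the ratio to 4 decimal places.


LPT order: [24, 16, 15, 8, 5]
Machine loads after assignment: [24, 16, 15, 13]
LPT makespan = 24
Lower bound = max(max_job, ceil(total/4)) = max(24, 17) = 24
Ratio = 24 / 24 = 1.0

1.0


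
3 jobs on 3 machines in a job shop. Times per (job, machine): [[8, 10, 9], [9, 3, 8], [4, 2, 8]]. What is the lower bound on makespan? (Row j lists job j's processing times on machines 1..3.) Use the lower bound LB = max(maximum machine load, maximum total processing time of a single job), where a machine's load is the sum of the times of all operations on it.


Machine loads:
  Machine 1: 8 + 9 + 4 = 21
  Machine 2: 10 + 3 + 2 = 15
  Machine 3: 9 + 8 + 8 = 25
Max machine load = 25
Job totals:
  Job 1: 27
  Job 2: 20
  Job 3: 14
Max job total = 27
Lower bound = max(25, 27) = 27

27


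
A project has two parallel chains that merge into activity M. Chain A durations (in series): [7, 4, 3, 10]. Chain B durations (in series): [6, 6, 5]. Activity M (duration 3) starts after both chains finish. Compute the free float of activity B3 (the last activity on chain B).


ES(B3) = sum of predecessors on chain B = 12
EF(B3) = ES + duration = 12 + 5 = 17
Successor of B3 is M. ES(M) = max(sum(A), sum(B)) = max(24, 17) = 24
Free float = ES(successor) - EF(current) = 24 - 17 = 7

7


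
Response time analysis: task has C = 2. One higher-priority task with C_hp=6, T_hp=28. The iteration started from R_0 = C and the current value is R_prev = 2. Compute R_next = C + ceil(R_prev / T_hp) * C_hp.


R_next = C + ceil(R_prev / T_hp) * C_hp
ceil(2 / 28) = ceil(0.0714) = 1
Interference = 1 * 6 = 6
R_next = 2 + 6 = 8

8


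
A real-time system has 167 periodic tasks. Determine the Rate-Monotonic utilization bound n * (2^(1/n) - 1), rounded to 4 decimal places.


Compute 2^(1/167) = 1.0041592075
Subtract 1: 1.0041592075 - 1 = 0.0041592075
Multiply by n: 167 * 0.0041592075 = 0.6945876525
Round to 4 dp: 0.6946

0.6946


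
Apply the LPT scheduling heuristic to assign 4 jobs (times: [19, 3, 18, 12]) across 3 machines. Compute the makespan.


Sort jobs in decreasing order (LPT): [19, 18, 12, 3]
Assign each job to the least loaded machine:
  Machine 1: jobs [19], load = 19
  Machine 2: jobs [18], load = 18
  Machine 3: jobs [12, 3], load = 15
Makespan = max load = 19

19


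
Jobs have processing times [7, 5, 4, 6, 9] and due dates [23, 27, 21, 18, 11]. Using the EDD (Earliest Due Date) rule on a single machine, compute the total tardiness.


Sort by due date (EDD order): [(9, 11), (6, 18), (4, 21), (7, 23), (5, 27)]
Compute completion times and tardiness:
  Job 1: p=9, d=11, C=9, tardiness=max(0,9-11)=0
  Job 2: p=6, d=18, C=15, tardiness=max(0,15-18)=0
  Job 3: p=4, d=21, C=19, tardiness=max(0,19-21)=0
  Job 4: p=7, d=23, C=26, tardiness=max(0,26-23)=3
  Job 5: p=5, d=27, C=31, tardiness=max(0,31-27)=4
Total tardiness = 7

7


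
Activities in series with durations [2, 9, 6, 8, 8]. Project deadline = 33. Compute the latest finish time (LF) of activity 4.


LF(activity 4) = deadline - sum of successor durations
Successors: activities 5 through 5 with durations [8]
Sum of successor durations = 8
LF = 33 - 8 = 25

25


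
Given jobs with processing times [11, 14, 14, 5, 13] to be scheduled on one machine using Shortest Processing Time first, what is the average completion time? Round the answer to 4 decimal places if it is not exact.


Sort jobs by processing time (SPT order): [5, 11, 13, 14, 14]
Compute completion times sequentially:
  Job 1: processing = 5, completes at 5
  Job 2: processing = 11, completes at 16
  Job 3: processing = 13, completes at 29
  Job 4: processing = 14, completes at 43
  Job 5: processing = 14, completes at 57
Sum of completion times = 150
Average completion time = 150/5 = 30.0

30.0


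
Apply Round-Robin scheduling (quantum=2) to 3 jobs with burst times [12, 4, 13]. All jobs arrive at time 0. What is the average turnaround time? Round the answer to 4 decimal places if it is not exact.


Time quantum = 2
Execution trace:
  J1 runs 2 units, time = 2
  J2 runs 2 units, time = 4
  J3 runs 2 units, time = 6
  J1 runs 2 units, time = 8
  J2 runs 2 units, time = 10
  J3 runs 2 units, time = 12
  J1 runs 2 units, time = 14
  J3 runs 2 units, time = 16
  J1 runs 2 units, time = 18
  J3 runs 2 units, time = 20
  J1 runs 2 units, time = 22
  J3 runs 2 units, time = 24
  J1 runs 2 units, time = 26
  J3 runs 2 units, time = 28
  J3 runs 1 units, time = 29
Finish times: [26, 10, 29]
Average turnaround = 65/3 = 21.6667

21.6667


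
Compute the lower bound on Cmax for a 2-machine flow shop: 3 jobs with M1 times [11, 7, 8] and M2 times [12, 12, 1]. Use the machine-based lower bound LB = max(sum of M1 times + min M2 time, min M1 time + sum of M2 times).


LB1 = sum(M1 times) + min(M2 times) = 26 + 1 = 27
LB2 = min(M1 times) + sum(M2 times) = 7 + 25 = 32
Lower bound = max(LB1, LB2) = max(27, 32) = 32

32


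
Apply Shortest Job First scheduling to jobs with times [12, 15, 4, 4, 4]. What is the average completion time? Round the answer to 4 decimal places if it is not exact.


SJF order (ascending): [4, 4, 4, 12, 15]
Completion times:
  Job 1: burst=4, C=4
  Job 2: burst=4, C=8
  Job 3: burst=4, C=12
  Job 4: burst=12, C=24
  Job 5: burst=15, C=39
Average completion = 87/5 = 17.4

17.4


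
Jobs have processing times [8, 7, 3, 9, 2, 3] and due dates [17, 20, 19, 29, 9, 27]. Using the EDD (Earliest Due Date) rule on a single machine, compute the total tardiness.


Sort by due date (EDD order): [(2, 9), (8, 17), (3, 19), (7, 20), (3, 27), (9, 29)]
Compute completion times and tardiness:
  Job 1: p=2, d=9, C=2, tardiness=max(0,2-9)=0
  Job 2: p=8, d=17, C=10, tardiness=max(0,10-17)=0
  Job 3: p=3, d=19, C=13, tardiness=max(0,13-19)=0
  Job 4: p=7, d=20, C=20, tardiness=max(0,20-20)=0
  Job 5: p=3, d=27, C=23, tardiness=max(0,23-27)=0
  Job 6: p=9, d=29, C=32, tardiness=max(0,32-29)=3
Total tardiness = 3

3


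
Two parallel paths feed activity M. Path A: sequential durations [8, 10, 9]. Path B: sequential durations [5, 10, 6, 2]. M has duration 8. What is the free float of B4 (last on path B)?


ES(B4) = sum of predecessors on chain B = 21
EF(B4) = ES + duration = 21 + 2 = 23
Successor of B4 is M. ES(M) = max(sum(A), sum(B)) = max(27, 23) = 27
Free float = ES(successor) - EF(current) = 27 - 23 = 4

4


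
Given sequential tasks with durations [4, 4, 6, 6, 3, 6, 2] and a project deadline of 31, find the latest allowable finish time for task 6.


LF(activity 6) = deadline - sum of successor durations
Successors: activities 7 through 7 with durations [2]
Sum of successor durations = 2
LF = 31 - 2 = 29

29


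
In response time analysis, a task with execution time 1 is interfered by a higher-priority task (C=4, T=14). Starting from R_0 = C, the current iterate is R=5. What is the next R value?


R_next = C + ceil(R_prev / T_hp) * C_hp
ceil(5 / 14) = ceil(0.3571) = 1
Interference = 1 * 4 = 4
R_next = 1 + 4 = 5
R_next = R_prev, so the iteration has converged (response time = 5).

5


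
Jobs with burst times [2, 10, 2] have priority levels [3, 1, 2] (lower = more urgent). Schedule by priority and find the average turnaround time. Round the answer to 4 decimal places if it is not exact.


Sort by priority (ascending = highest first):
Order: [(1, 10), (2, 2), (3, 2)]
Completion times:
  Priority 1, burst=10, C=10
  Priority 2, burst=2, C=12
  Priority 3, burst=2, C=14
Average turnaround = 36/3 = 12.0

12.0


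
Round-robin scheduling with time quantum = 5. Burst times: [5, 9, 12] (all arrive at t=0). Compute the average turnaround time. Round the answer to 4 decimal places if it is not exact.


Time quantum = 5
Execution trace:
  J1 runs 5 units, time = 5
  J2 runs 5 units, time = 10
  J3 runs 5 units, time = 15
  J2 runs 4 units, time = 19
  J3 runs 5 units, time = 24
  J3 runs 2 units, time = 26
Finish times: [5, 19, 26]
Average turnaround = 50/3 = 16.6667

16.6667


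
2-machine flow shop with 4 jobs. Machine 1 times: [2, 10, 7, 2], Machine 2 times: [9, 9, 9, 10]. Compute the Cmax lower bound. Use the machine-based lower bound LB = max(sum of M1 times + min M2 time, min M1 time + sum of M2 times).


LB1 = sum(M1 times) + min(M2 times) = 21 + 9 = 30
LB2 = min(M1 times) + sum(M2 times) = 2 + 37 = 39
Lower bound = max(LB1, LB2) = max(30, 39) = 39

39


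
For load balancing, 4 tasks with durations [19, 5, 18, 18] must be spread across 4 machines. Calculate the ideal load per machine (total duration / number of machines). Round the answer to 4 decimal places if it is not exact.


Total processing time = 19 + 5 + 18 + 18 = 60
Number of machines = 4
Ideal balanced load = 60 / 4 = 15.0

15.0


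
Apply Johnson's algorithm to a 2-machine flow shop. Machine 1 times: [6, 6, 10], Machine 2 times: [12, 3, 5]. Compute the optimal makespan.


Apply Johnson's rule:
  Group 1 (a <= b): [(1, 6, 12)]
  Group 2 (a > b): [(3, 10, 5), (2, 6, 3)]
Optimal job order: [1, 3, 2]
Schedule:
  Job 1: M1 done at 6, M2 done at 18
  Job 3: M1 done at 16, M2 done at 23
  Job 2: M1 done at 22, M2 done at 26
Makespan = 26

26


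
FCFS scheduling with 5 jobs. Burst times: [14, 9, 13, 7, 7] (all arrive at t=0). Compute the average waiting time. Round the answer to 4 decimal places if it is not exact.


FCFS order (as given): [14, 9, 13, 7, 7]
Waiting times:
  Job 1: wait = 0
  Job 2: wait = 14
  Job 3: wait = 23
  Job 4: wait = 36
  Job 5: wait = 43
Sum of waiting times = 116
Average waiting time = 116/5 = 23.2

23.2


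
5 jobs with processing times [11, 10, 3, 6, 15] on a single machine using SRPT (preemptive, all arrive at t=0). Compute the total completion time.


Since all jobs arrive at t=0, SRPT equals SPT ordering.
SPT order: [3, 6, 10, 11, 15]
Completion times:
  Job 1: p=3, C=3
  Job 2: p=6, C=9
  Job 3: p=10, C=19
  Job 4: p=11, C=30
  Job 5: p=15, C=45
Total completion time = 3 + 9 + 19 + 30 + 45 = 106

106


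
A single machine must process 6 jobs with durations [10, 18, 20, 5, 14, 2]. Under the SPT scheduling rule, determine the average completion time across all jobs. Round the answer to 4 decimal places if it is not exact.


Sort jobs by processing time (SPT order): [2, 5, 10, 14, 18, 20]
Compute completion times sequentially:
  Job 1: processing = 2, completes at 2
  Job 2: processing = 5, completes at 7
  Job 3: processing = 10, completes at 17
  Job 4: processing = 14, completes at 31
  Job 5: processing = 18, completes at 49
  Job 6: processing = 20, completes at 69
Sum of completion times = 175
Average completion time = 175/6 = 29.1667

29.1667


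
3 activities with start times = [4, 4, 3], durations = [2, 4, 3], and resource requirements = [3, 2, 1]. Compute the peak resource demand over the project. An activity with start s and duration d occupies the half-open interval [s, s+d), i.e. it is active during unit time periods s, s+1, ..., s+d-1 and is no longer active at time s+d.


Each activity i is active on [start_i, start_i + duration_i).
Compute total resource usage per time slot:
  t=0: active resources = [], total = 0
  t=1: active resources = [], total = 0
  t=2: active resources = [], total = 0
  t=3: active resources = [1], total = 1
  t=4: active resources = [3, 2, 1], total = 6
  t=5: active resources = [3, 2, 1], total = 6
  t=6: active resources = [2], total = 2
  t=7: active resources = [2], total = 2
Peak resource demand = 6

6


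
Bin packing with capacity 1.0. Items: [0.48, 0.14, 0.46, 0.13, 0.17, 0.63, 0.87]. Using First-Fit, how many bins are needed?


Place items sequentially using First-Fit:
  Item 0.48 -> new Bin 1
  Item 0.14 -> Bin 1 (now 0.62)
  Item 0.46 -> new Bin 2
  Item 0.13 -> Bin 1 (now 0.75)
  Item 0.17 -> Bin 1 (now 0.92)
  Item 0.63 -> new Bin 3
  Item 0.87 -> new Bin 4
Total bins used = 4

4


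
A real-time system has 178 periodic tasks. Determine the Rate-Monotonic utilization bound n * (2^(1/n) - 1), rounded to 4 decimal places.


Compute 2^(1/178) = 1.0039016771
Subtract 1: 1.0039016771 - 1 = 0.0039016771
Multiply by n: 178 * 0.0039016771 = 0.6944985238
Round to 4 dp: 0.6945

0.6945


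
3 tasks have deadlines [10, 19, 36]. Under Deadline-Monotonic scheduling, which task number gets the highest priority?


Sort tasks by relative deadline (ascending):
  Task 1: deadline = 10
  Task 2: deadline = 19
  Task 3: deadline = 36
Priority order (highest first): [1, 2, 3]
Highest priority task = 1

1


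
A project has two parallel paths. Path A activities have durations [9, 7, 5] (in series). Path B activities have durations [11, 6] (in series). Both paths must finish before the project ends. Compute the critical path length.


Path A total = 9 + 7 + 5 = 21
Path B total = 11 + 6 = 17
Critical path = longest path = max(21, 17) = 21

21


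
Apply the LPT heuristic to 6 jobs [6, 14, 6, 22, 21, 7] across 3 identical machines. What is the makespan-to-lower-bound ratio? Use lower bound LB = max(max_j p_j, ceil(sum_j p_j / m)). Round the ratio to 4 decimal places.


LPT order: [22, 21, 14, 7, 6, 6]
Machine loads after assignment: [22, 27, 27]
LPT makespan = 27
Lower bound = max(max_job, ceil(total/3)) = max(22, 26) = 26
Ratio = 27 / 26 = 1.0385

1.0385


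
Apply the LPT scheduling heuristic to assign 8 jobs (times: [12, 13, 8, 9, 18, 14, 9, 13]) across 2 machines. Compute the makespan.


Sort jobs in decreasing order (LPT): [18, 14, 13, 13, 12, 9, 9, 8]
Assign each job to the least loaded machine:
  Machine 1: jobs [18, 13, 9, 8], load = 48
  Machine 2: jobs [14, 13, 12, 9], load = 48
Makespan = max load = 48

48


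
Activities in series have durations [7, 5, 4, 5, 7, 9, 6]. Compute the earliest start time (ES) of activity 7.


Activity 7 starts after activities 1 through 6 complete.
Predecessor durations: [7, 5, 4, 5, 7, 9]
ES = 7 + 5 + 4 + 5 + 7 + 9 = 37

37


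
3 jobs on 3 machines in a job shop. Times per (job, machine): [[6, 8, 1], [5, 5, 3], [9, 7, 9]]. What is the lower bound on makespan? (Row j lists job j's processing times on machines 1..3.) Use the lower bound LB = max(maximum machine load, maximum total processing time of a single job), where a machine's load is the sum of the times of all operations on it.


Machine loads:
  Machine 1: 6 + 5 + 9 = 20
  Machine 2: 8 + 5 + 7 = 20
  Machine 3: 1 + 3 + 9 = 13
Max machine load = 20
Job totals:
  Job 1: 15
  Job 2: 13
  Job 3: 25
Max job total = 25
Lower bound = max(20, 25) = 25

25


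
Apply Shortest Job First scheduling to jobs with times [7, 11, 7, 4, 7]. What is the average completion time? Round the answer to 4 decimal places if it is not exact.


SJF order (ascending): [4, 7, 7, 7, 11]
Completion times:
  Job 1: burst=4, C=4
  Job 2: burst=7, C=11
  Job 3: burst=7, C=18
  Job 4: burst=7, C=25
  Job 5: burst=11, C=36
Average completion = 94/5 = 18.8

18.8


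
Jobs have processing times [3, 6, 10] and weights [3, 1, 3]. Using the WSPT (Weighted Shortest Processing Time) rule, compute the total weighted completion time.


Compute p/w ratios and sort ascending (WSPT): [(3, 3), (10, 3), (6, 1)]
Compute weighted completion times:
  Job (p=3,w=3): C=3, w*C=3*3=9
  Job (p=10,w=3): C=13, w*C=3*13=39
  Job (p=6,w=1): C=19, w*C=1*19=19
Total weighted completion time = 67

67


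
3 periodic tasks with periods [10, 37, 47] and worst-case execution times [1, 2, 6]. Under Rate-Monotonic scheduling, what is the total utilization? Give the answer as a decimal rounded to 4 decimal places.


Compute individual utilizations (exact fractions):
  Task 1: C/T = 1/10 (approx. 0.1)
  Task 2: C/T = 2/37 (approx. 0.0541)
  Task 3: C/T = 6/47 (approx. 0.1277)
Total utilization U = 1/10 + 2/37 + 6/47 = 4899/17390
Rounded to 4 decimal places: U = 0.2817
RM (Liu & Layland) bound for 3 tasks = 0.779763; compare with U = 4899/17390 (approx. 0.281714)
U <= bound, so schedulable by RM sufficient condition.

0.2817


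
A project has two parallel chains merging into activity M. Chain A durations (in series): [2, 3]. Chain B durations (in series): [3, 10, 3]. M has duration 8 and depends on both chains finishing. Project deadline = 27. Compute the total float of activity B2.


Forward pass: ES(B2) = sum of predecessors on chain B = 3
EF = ES + duration = 3 + 10 = 13
Backward pass: LF(M) = deadline = 27; LS(M) = 27 - 8 = 19
LF(B2) = LS(M) - sum(successors on chain B) = 19 - 3 = 16
LS = LF - duration = 16 - 10 = 6
Total float = LS - ES = 6 - 3 = 3

3


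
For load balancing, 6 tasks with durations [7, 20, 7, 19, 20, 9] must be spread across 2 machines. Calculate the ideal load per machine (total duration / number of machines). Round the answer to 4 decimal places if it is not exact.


Total processing time = 7 + 20 + 7 + 19 + 20 + 9 = 82
Number of machines = 2
Ideal balanced load = 82 / 2 = 41.0

41.0


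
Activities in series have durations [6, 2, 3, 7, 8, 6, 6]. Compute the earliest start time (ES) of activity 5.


Activity 5 starts after activities 1 through 4 complete.
Predecessor durations: [6, 2, 3, 7]
ES = 6 + 2 + 3 + 7 = 18

18


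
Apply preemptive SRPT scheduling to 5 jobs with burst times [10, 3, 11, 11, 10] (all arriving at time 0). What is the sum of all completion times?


Since all jobs arrive at t=0, SRPT equals SPT ordering.
SPT order: [3, 10, 10, 11, 11]
Completion times:
  Job 1: p=3, C=3
  Job 2: p=10, C=13
  Job 3: p=10, C=23
  Job 4: p=11, C=34
  Job 5: p=11, C=45
Total completion time = 3 + 13 + 23 + 34 + 45 = 118

118


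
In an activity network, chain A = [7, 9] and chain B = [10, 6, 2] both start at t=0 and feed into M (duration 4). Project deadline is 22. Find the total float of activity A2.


Forward pass: ES(A2) = sum of predecessors on chain A = 7
EF = ES + duration = 7 + 9 = 16
Backward pass: LF(M) = deadline = 22; LS(M) = 22 - 4 = 18
LF(A2) = LS(M) - sum(successors on chain A) = 18 - 0 = 18
LS = LF - duration = 18 - 9 = 9
Total float = LS - ES = 9 - 7 = 2

2


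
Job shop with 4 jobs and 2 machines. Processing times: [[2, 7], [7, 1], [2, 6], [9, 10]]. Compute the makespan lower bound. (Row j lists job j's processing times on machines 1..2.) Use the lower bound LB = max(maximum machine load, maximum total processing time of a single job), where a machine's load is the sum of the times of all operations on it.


Machine loads:
  Machine 1: 2 + 7 + 2 + 9 = 20
  Machine 2: 7 + 1 + 6 + 10 = 24
Max machine load = 24
Job totals:
  Job 1: 9
  Job 2: 8
  Job 3: 8
  Job 4: 19
Max job total = 19
Lower bound = max(24, 19) = 24

24


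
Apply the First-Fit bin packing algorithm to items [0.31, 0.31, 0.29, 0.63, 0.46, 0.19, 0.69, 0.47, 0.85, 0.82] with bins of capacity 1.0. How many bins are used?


Place items sequentially using First-Fit:
  Item 0.31 -> new Bin 1
  Item 0.31 -> Bin 1 (now 0.62)
  Item 0.29 -> Bin 1 (now 0.91)
  Item 0.63 -> new Bin 2
  Item 0.46 -> new Bin 3
  Item 0.19 -> Bin 2 (now 0.82)
  Item 0.69 -> new Bin 4
  Item 0.47 -> Bin 3 (now 0.93)
  Item 0.85 -> new Bin 5
  Item 0.82 -> new Bin 6
Total bins used = 6

6


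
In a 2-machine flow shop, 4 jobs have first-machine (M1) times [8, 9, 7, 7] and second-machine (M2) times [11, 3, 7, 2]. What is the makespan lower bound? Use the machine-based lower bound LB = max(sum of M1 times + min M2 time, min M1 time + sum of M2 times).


LB1 = sum(M1 times) + min(M2 times) = 31 + 2 = 33
LB2 = min(M1 times) + sum(M2 times) = 7 + 23 = 30
Lower bound = max(LB1, LB2) = max(33, 30) = 33

33


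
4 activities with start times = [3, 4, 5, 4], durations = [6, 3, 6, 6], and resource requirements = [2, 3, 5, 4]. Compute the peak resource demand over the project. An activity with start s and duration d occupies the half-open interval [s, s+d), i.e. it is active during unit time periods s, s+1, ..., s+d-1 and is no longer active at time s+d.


Each activity i is active on [start_i, start_i + duration_i).
Compute total resource usage per time slot:
  t=0: active resources = [], total = 0
  t=1: active resources = [], total = 0
  t=2: active resources = [], total = 0
  t=3: active resources = [2], total = 2
  t=4: active resources = [2, 3, 4], total = 9
  t=5: active resources = [2, 3, 5, 4], total = 14
  t=6: active resources = [2, 3, 5, 4], total = 14
  t=7: active resources = [2, 5, 4], total = 11
  t=8: active resources = [2, 5, 4], total = 11
  t=9: active resources = [5, 4], total = 9
  t=10: active resources = [5], total = 5
Peak resource demand = 14

14


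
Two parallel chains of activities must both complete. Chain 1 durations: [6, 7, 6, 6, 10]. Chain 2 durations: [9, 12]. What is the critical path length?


Path A total = 6 + 7 + 6 + 6 + 10 = 35
Path B total = 9 + 12 = 21
Critical path = longest path = max(35, 21) = 35

35


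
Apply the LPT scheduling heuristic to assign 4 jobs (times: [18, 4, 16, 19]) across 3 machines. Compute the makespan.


Sort jobs in decreasing order (LPT): [19, 18, 16, 4]
Assign each job to the least loaded machine:
  Machine 1: jobs [19], load = 19
  Machine 2: jobs [18], load = 18
  Machine 3: jobs [16, 4], load = 20
Makespan = max load = 20

20


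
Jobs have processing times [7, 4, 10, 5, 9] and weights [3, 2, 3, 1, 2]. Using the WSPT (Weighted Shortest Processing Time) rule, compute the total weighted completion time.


Compute p/w ratios and sort ascending (WSPT): [(4, 2), (7, 3), (10, 3), (9, 2), (5, 1)]
Compute weighted completion times:
  Job (p=4,w=2): C=4, w*C=2*4=8
  Job (p=7,w=3): C=11, w*C=3*11=33
  Job (p=10,w=3): C=21, w*C=3*21=63
  Job (p=9,w=2): C=30, w*C=2*30=60
  Job (p=5,w=1): C=35, w*C=1*35=35
Total weighted completion time = 199

199


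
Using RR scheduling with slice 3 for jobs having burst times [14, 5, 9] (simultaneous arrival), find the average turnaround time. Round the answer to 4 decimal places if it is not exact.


Time quantum = 3
Execution trace:
  J1 runs 3 units, time = 3
  J2 runs 3 units, time = 6
  J3 runs 3 units, time = 9
  J1 runs 3 units, time = 12
  J2 runs 2 units, time = 14
  J3 runs 3 units, time = 17
  J1 runs 3 units, time = 20
  J3 runs 3 units, time = 23
  J1 runs 3 units, time = 26
  J1 runs 2 units, time = 28
Finish times: [28, 14, 23]
Average turnaround = 65/3 = 21.6667

21.6667


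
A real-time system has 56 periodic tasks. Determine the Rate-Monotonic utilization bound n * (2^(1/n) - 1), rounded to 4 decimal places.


Compute 2^(1/56) = 1.0124545481
Subtract 1: 1.0124545481 - 1 = 0.0124545481
Multiply by n: 56 * 0.0124545481 = 0.6974546936
Round to 4 dp: 0.6975

0.6975


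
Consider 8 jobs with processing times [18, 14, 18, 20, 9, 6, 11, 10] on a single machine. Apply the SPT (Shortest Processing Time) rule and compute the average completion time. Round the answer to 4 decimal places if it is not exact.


Sort jobs by processing time (SPT order): [6, 9, 10, 11, 14, 18, 18, 20]
Compute completion times sequentially:
  Job 1: processing = 6, completes at 6
  Job 2: processing = 9, completes at 15
  Job 3: processing = 10, completes at 25
  Job 4: processing = 11, completes at 36
  Job 5: processing = 14, completes at 50
  Job 6: processing = 18, completes at 68
  Job 7: processing = 18, completes at 86
  Job 8: processing = 20, completes at 106
Sum of completion times = 392
Average completion time = 392/8 = 49.0

49.0


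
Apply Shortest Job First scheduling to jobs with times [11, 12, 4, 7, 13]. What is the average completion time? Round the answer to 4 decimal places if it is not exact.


SJF order (ascending): [4, 7, 11, 12, 13]
Completion times:
  Job 1: burst=4, C=4
  Job 2: burst=7, C=11
  Job 3: burst=11, C=22
  Job 4: burst=12, C=34
  Job 5: burst=13, C=47
Average completion = 118/5 = 23.6

23.6


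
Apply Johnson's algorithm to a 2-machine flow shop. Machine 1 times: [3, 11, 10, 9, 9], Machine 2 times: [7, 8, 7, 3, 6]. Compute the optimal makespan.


Apply Johnson's rule:
  Group 1 (a <= b): [(1, 3, 7)]
  Group 2 (a > b): [(2, 11, 8), (3, 10, 7), (5, 9, 6), (4, 9, 3)]
Optimal job order: [1, 2, 3, 5, 4]
Schedule:
  Job 1: M1 done at 3, M2 done at 10
  Job 2: M1 done at 14, M2 done at 22
  Job 3: M1 done at 24, M2 done at 31
  Job 5: M1 done at 33, M2 done at 39
  Job 4: M1 done at 42, M2 done at 45
Makespan = 45

45


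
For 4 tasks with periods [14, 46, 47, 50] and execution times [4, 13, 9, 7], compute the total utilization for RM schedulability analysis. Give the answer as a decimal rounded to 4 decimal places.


Compute individual utilizations (exact fractions):
  Task 1: C/T = 4/14 = 2/7 (approx. 0.2857)
  Task 2: C/T = 13/46 (approx. 0.2826)
  Task 3: C/T = 9/47 (approx. 0.1915)
  Task 4: C/T = 7/50 (approx. 0.14)
Total utilization U = 2/7 + 13/46 + 9/47 + 7/50 = 170222/189175
Rounded to 4 decimal places: U = 0.8998
RM (Liu & Layland) bound for 4 tasks = 0.756828; compare with U = 170222/189175 (approx. 0.899812)
bound < U <= 1, so the RM sufficient condition is not met (inconclusive; an exact test such as response-time analysis is needed).

0.8998


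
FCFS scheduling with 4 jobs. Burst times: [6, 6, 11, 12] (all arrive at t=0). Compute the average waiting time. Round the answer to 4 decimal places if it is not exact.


FCFS order (as given): [6, 6, 11, 12]
Waiting times:
  Job 1: wait = 0
  Job 2: wait = 6
  Job 3: wait = 12
  Job 4: wait = 23
Sum of waiting times = 41
Average waiting time = 41/4 = 10.25

10.25


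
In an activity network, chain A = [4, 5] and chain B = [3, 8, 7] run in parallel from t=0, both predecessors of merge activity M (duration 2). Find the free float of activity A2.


ES(A2) = sum of predecessors on chain A = 4
EF(A2) = ES + duration = 4 + 5 = 9
Successor of A2 is M. ES(M) = max(sum(A), sum(B)) = max(9, 18) = 18
Free float = ES(successor) - EF(current) = 18 - 9 = 9

9


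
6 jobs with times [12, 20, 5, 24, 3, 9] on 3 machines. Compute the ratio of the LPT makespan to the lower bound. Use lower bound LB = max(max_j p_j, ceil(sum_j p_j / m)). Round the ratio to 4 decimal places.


LPT order: [24, 20, 12, 9, 5, 3]
Machine loads after assignment: [24, 25, 24]
LPT makespan = 25
Lower bound = max(max_job, ceil(total/3)) = max(24, 25) = 25
Ratio = 25 / 25 = 1.0

1.0


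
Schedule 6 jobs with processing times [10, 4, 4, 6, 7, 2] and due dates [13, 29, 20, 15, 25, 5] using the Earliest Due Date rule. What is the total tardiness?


Sort by due date (EDD order): [(2, 5), (10, 13), (6, 15), (4, 20), (7, 25), (4, 29)]
Compute completion times and tardiness:
  Job 1: p=2, d=5, C=2, tardiness=max(0,2-5)=0
  Job 2: p=10, d=13, C=12, tardiness=max(0,12-13)=0
  Job 3: p=6, d=15, C=18, tardiness=max(0,18-15)=3
  Job 4: p=4, d=20, C=22, tardiness=max(0,22-20)=2
  Job 5: p=7, d=25, C=29, tardiness=max(0,29-25)=4
  Job 6: p=4, d=29, C=33, tardiness=max(0,33-29)=4
Total tardiness = 13

13


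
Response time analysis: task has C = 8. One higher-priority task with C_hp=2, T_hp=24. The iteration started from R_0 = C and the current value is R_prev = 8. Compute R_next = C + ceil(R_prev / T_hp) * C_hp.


R_next = C + ceil(R_prev / T_hp) * C_hp
ceil(8 / 24) = ceil(0.3333) = 1
Interference = 1 * 2 = 2
R_next = 8 + 2 = 10

10


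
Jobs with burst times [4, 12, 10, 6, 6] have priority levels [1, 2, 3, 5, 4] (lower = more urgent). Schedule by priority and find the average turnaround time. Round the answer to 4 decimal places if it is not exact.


Sort by priority (ascending = highest first):
Order: [(1, 4), (2, 12), (3, 10), (4, 6), (5, 6)]
Completion times:
  Priority 1, burst=4, C=4
  Priority 2, burst=12, C=16
  Priority 3, burst=10, C=26
  Priority 4, burst=6, C=32
  Priority 5, burst=6, C=38
Average turnaround = 116/5 = 23.2

23.2


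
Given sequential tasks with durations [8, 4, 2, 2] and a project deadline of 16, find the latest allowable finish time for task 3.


LF(activity 3) = deadline - sum of successor durations
Successors: activities 4 through 4 with durations [2]
Sum of successor durations = 2
LF = 16 - 2 = 14

14


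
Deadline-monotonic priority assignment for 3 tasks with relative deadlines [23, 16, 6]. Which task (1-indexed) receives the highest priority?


Sort tasks by relative deadline (ascending):
  Task 3: deadline = 6
  Task 2: deadline = 16
  Task 1: deadline = 23
Priority order (highest first): [3, 2, 1]
Highest priority task = 3

3


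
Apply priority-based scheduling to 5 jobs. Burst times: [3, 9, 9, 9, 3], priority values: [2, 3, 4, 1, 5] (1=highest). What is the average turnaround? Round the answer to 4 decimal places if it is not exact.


Sort by priority (ascending = highest first):
Order: [(1, 9), (2, 3), (3, 9), (4, 9), (5, 3)]
Completion times:
  Priority 1, burst=9, C=9
  Priority 2, burst=3, C=12
  Priority 3, burst=9, C=21
  Priority 4, burst=9, C=30
  Priority 5, burst=3, C=33
Average turnaround = 105/5 = 21.0

21.0


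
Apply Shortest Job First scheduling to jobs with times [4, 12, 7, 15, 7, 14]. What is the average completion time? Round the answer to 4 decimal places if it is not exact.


SJF order (ascending): [4, 7, 7, 12, 14, 15]
Completion times:
  Job 1: burst=4, C=4
  Job 2: burst=7, C=11
  Job 3: burst=7, C=18
  Job 4: burst=12, C=30
  Job 5: burst=14, C=44
  Job 6: burst=15, C=59
Average completion = 166/6 = 27.6667

27.6667


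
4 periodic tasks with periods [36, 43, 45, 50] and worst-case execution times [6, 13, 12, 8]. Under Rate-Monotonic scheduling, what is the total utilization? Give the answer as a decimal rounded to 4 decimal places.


Compute individual utilizations (exact fractions):
  Task 1: C/T = 6/36 = 1/6 (approx. 0.1667)
  Task 2: C/T = 13/43 (approx. 0.3023)
  Task 3: C/T = 12/45 = 4/15 (approx. 0.2667)
  Task 4: C/T = 8/50 = 4/25 (approx. 0.16)
Total utilization U = 1/6 + 13/43 + 4/15 + 4/25 = 5777/6450
Rounded to 4 decimal places: U = 0.8957
RM (Liu & Layland) bound for 4 tasks = 0.756828; compare with U = 5777/6450 (approx. 0.895659)
bound < U <= 1, so the RM sufficient condition is not met (inconclusive; an exact test such as response-time analysis is needed).

0.8957


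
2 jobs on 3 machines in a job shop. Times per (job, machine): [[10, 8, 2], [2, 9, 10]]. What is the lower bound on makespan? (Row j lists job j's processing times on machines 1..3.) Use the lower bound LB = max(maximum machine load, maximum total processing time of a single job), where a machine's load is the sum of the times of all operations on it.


Machine loads:
  Machine 1: 10 + 2 = 12
  Machine 2: 8 + 9 = 17
  Machine 3: 2 + 10 = 12
Max machine load = 17
Job totals:
  Job 1: 20
  Job 2: 21
Max job total = 21
Lower bound = max(17, 21) = 21

21


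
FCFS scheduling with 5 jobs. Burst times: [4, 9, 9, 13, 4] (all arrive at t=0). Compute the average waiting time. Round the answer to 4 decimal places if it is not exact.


FCFS order (as given): [4, 9, 9, 13, 4]
Waiting times:
  Job 1: wait = 0
  Job 2: wait = 4
  Job 3: wait = 13
  Job 4: wait = 22
  Job 5: wait = 35
Sum of waiting times = 74
Average waiting time = 74/5 = 14.8

14.8


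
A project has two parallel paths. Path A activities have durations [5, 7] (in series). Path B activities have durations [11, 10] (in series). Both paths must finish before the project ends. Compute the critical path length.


Path A total = 5 + 7 = 12
Path B total = 11 + 10 = 21
Critical path = longest path = max(12, 21) = 21

21


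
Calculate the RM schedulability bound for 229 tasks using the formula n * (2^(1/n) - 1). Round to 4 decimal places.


Compute 2^(1/229) = 1.0030314291
Subtract 1: 1.0030314291 - 1 = 0.0030314291
Multiply by n: 229 * 0.0030314291 = 0.6941972639
Round to 4 dp: 0.6942

0.6942


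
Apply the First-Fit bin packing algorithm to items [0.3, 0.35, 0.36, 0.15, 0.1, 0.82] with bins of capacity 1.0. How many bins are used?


Place items sequentially using First-Fit:
  Item 0.3 -> new Bin 1
  Item 0.35 -> Bin 1 (now 0.65)
  Item 0.36 -> new Bin 2
  Item 0.15 -> Bin 1 (now 0.8)
  Item 0.1 -> Bin 1 (now 0.9)
  Item 0.82 -> new Bin 3
Total bins used = 3

3


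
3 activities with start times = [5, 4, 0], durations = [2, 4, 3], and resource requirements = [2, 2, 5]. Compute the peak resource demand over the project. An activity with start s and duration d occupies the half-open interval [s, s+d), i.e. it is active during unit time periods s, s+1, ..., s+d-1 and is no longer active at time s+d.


Each activity i is active on [start_i, start_i + duration_i).
Compute total resource usage per time slot:
  t=0: active resources = [5], total = 5
  t=1: active resources = [5], total = 5
  t=2: active resources = [5], total = 5
  t=3: active resources = [], total = 0
  t=4: active resources = [2], total = 2
  t=5: active resources = [2, 2], total = 4
  t=6: active resources = [2, 2], total = 4
  t=7: active resources = [2], total = 2
Peak resource demand = 5

5


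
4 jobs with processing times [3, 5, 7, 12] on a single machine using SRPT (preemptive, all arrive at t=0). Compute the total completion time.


Since all jobs arrive at t=0, SRPT equals SPT ordering.
SPT order: [3, 5, 7, 12]
Completion times:
  Job 1: p=3, C=3
  Job 2: p=5, C=8
  Job 3: p=7, C=15
  Job 4: p=12, C=27
Total completion time = 3 + 8 + 15 + 27 = 53

53


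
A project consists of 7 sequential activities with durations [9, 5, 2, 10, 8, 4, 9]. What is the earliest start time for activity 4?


Activity 4 starts after activities 1 through 3 complete.
Predecessor durations: [9, 5, 2]
ES = 9 + 5 + 2 = 16

16


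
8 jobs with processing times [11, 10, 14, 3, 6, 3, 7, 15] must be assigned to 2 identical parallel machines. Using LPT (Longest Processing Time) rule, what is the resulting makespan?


Sort jobs in decreasing order (LPT): [15, 14, 11, 10, 7, 6, 3, 3]
Assign each job to the least loaded machine:
  Machine 1: jobs [15, 10, 7, 3], load = 35
  Machine 2: jobs [14, 11, 6, 3], load = 34
Makespan = max load = 35

35


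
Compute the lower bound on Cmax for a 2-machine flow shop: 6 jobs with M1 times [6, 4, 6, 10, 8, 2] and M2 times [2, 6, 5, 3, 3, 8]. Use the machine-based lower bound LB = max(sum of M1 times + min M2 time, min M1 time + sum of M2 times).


LB1 = sum(M1 times) + min(M2 times) = 36 + 2 = 38
LB2 = min(M1 times) + sum(M2 times) = 2 + 27 = 29
Lower bound = max(LB1, LB2) = max(38, 29) = 38

38
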